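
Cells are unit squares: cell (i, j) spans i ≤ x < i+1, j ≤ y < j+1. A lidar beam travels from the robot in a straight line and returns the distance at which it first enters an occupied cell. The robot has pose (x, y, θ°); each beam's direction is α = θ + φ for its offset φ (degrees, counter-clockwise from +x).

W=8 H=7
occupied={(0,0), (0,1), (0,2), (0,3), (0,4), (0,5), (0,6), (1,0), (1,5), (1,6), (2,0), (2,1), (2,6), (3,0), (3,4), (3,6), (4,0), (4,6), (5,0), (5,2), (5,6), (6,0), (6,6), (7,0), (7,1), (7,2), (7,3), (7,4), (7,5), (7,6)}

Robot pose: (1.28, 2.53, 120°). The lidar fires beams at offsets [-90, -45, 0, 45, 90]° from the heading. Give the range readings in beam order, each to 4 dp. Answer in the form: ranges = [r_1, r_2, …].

ranges = [2.9400, 2.5571, 0.5600, 0.2899, 0.3233]

beam 1: φ=-90°, α=30°
  dir = (cos 30°, sin 30°) = (0.8660, 0.5000); from cell (1,2)
  next x-line at t=0.8314, next y-line at t=0.9400; Δt_x=1.1547, Δt_y=2.0000
    x: enter (2,2) at t=0.8314
    y: enter (2,3) at t=0.9400
    x: enter (3,3) at t=1.9861
    y: enter (3,4) at t=2.9400 ← occupied
  → r_1 = 2.9400
beam 2: φ=-45°, α=75°
  dir = (cos 75°, sin 75°) = (0.2588, 0.9659); from cell (1,2)
  next x-line at t=2.7819, next y-line at t=0.4866; Δt_x=3.8637, Δt_y=1.0353
    y: enter (1,3) at t=0.4866
    y: enter (1,4) at t=1.5219
    y: enter (1,5) at t=2.5571 ← occupied
  → r_2 = 2.5571
beam 3: φ=0°, α=120°
  dir = (cos 120°, sin 120°) = (-0.5000, 0.8660); from cell (1,2)
  next x-line at t=0.5600, next y-line at t=0.5427; Δt_x=2.0000, Δt_y=1.1547
    y: enter (1,3) at t=0.5427
    x: enter (0,3) at t=0.5600 ← occupied
  → r_3 = 0.5600
beam 4: φ=45°, α=165°
  dir = (cos 165°, sin 165°) = (-0.9659, 0.2588); from cell (1,2)
  next x-line at t=0.2899, next y-line at t=1.8159; Δt_x=1.0353, Δt_y=3.8637
    x: enter (0,2) at t=0.2899 ← occupied
  → r_4 = 0.2899
beam 5: φ=90°, α=210°
  dir = (cos 210°, sin 210°) = (-0.8660, -0.5000); from cell (1,2)
  next x-line at t=0.3233, next y-line at t=1.0600; Δt_x=1.1547, Δt_y=2.0000
    x: enter (0,2) at t=0.3233 ← occupied
  → r_5 = 0.3233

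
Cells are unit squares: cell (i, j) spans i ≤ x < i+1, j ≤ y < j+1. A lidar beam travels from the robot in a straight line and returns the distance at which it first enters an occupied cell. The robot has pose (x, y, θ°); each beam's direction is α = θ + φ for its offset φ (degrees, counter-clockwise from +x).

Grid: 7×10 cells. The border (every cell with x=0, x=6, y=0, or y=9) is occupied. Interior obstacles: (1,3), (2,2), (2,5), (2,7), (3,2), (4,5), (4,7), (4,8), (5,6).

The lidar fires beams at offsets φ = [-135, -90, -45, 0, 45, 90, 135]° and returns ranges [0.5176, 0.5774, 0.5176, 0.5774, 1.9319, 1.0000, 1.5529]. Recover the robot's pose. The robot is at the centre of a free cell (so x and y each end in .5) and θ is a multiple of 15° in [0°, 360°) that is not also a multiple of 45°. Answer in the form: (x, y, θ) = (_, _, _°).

Enumerate (i+0.5, j+0.5, θ) over the 31 free cells and 16 admissible headings. For each, cast all 7 beams and compare to the given ranges.
  (5.5, 5.5, 60°): beam 1 = 1.9319 ≠ 0.5176 ✗
  (5.5, 8.5, 345°): beam 1 = 0.5774 ≠ 0.5176 ✗
  (2.5, 6.5, 105°): beam 1 = 1.7321 ≠ 0.5176 ✗
  (2.5, 8.5, 210°): beam 3 = 1.5529 ≠ 0.5176 ✗
  …
  (1.5, 1.5, 300°): r_1=0.5176, r_2=0.5774, r_3=0.5176, r_4=0.5774, r_5=1.9319, r_6=1.0000, r_7=1.5529 — all match ✓
No second candidate reproduces the full scan.

(x, y, θ) = (1.5, 1.5, 300°)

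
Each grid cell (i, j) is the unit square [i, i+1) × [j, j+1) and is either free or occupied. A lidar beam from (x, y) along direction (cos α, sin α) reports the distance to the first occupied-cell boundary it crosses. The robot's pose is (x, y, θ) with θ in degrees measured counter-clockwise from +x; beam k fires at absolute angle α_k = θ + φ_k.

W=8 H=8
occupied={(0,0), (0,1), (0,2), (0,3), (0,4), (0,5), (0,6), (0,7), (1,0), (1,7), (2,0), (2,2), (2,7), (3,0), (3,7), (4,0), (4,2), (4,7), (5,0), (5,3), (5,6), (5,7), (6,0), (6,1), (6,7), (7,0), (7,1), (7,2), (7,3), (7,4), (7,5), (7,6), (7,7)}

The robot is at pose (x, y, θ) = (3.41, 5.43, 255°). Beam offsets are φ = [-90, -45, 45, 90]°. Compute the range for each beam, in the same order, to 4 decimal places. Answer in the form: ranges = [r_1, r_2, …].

beam 1: φ=-90°, α=165°
  dir = (cos 165°, sin 165°) = (-0.9659, 0.2588); from cell (3,5)
  next x-line at t=0.4245, next y-line at t=2.2023; Δt_x=1.0353, Δt_y=3.8637
    x: enter (2,5) at t=0.4245
    x: enter (1,5) at t=1.4597
    y: enter (1,6) at t=2.2023
    x: enter (0,6) at t=2.4950 ← occupied
  → r_1 = 2.4950
beam 2: φ=-45°, α=210°
  dir = (cos 210°, sin 210°) = (-0.8660, -0.5000); from cell (3,5)
  next x-line at t=0.4734, next y-line at t=0.8600; Δt_x=1.1547, Δt_y=2.0000
    x: enter (2,5) at t=0.4734
    y: enter (2,4) at t=0.8600
    x: enter (1,4) at t=1.6281
    x: enter (0,4) at t=2.7828 ← occupied
  → r_2 = 2.7828
beam 3: φ=45°, α=300°
  dir = (cos 300°, sin 300°) = (0.5000, -0.8660); from cell (3,5)
  next x-line at t=1.1800, next y-line at t=0.4965; Δt_x=2.0000, Δt_y=1.1547
    y: enter (3,4) at t=0.4965
    x: enter (4,4) at t=1.1800
    y: enter (4,3) at t=1.6512
    y: enter (4,2) at t=2.8059 ← occupied
  → r_3 = 2.8059
beam 4: φ=90°, α=345°
  dir = (cos 345°, sin 345°) = (0.9659, -0.2588); from cell (3,5)
  next x-line at t=0.6108, next y-line at t=1.6614; Δt_x=1.0353, Δt_y=3.8637
    x: enter (4,5) at t=0.6108
    x: enter (5,5) at t=1.6461
    y: enter (5,4) at t=1.6614
    x: enter (6,4) at t=2.6814
    x: enter (7,4) at t=3.7166 ← occupied
  → r_4 = 3.7166

ranges = [2.4950, 2.7828, 2.8059, 3.7166]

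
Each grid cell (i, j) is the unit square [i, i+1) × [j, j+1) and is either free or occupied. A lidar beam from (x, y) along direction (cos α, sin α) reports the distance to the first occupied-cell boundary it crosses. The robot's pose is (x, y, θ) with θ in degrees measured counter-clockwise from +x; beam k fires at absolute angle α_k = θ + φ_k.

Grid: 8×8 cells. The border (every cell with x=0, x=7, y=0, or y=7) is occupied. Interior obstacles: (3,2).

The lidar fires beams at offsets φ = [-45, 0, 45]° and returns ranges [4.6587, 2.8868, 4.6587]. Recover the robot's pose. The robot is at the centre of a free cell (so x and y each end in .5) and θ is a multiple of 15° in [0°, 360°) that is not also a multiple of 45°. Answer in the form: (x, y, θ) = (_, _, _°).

Enumerate (i+0.5, j+0.5, θ) over the 35 free cells and 16 admissible headings. For each, cast all 3 beams and compare to the given ranges.
  (1.5, 4.5, 30°): beam 1 = 5.6940 ≠ 4.6587 ✗
  (4.5, 2.5, 240°): beam 1 = 0.5176 ≠ 4.6587 ✗
  (1.5, 1.5, 240°): beam 1 = 0.5176 ≠ 4.6587 ✗
  …
  (2.5, 5.5, 300°): r_1=4.6587, r_2=2.8868, r_3=4.6587 — all match ✓
No second candidate reproduces the full scan.

(x, y, θ) = (2.5, 5.5, 300°)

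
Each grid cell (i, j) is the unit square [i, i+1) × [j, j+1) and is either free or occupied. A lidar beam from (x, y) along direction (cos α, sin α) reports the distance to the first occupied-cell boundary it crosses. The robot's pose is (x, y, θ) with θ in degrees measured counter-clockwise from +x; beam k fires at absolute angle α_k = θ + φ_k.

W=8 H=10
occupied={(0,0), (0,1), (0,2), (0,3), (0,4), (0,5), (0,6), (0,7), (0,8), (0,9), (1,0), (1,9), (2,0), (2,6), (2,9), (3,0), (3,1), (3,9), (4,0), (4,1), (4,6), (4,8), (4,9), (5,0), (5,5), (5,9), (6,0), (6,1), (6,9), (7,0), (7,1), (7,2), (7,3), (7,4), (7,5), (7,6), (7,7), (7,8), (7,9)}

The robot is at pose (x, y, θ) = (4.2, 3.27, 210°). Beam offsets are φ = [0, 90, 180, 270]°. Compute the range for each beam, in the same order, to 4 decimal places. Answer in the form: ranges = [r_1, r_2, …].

ranges = [3.6950, 1.4665, 3.2332, 3.1523]

beam 1: φ=0°, α=210°
  direction (-0.8660, -0.5000); cell (4,3); t to first gridline: x 0.2309, y 0.5400 (then +1.1547 / +2.0000)
    (3,3) via x @ 0.2309
    (3,2) via y @ 0.5400
    (2,2) via x @ 1.3856
    (2,1) via y @ 2.5400
    (1,1) via x @ 2.5403
    (0,1) via x @ 3.6950  # hit
  → r_1 = 3.6950
beam 2: φ=90°, α=300°
  direction (0.5000, -0.8660); cell (4,3); t to first gridline: x 1.6000, y 0.3118 (then +2.0000 / +1.1547)
    (4,2) via y @ 0.3118
    (4,1) via y @ 1.4665  # hit
  → r_2 = 1.4665
beam 3: φ=180°, α=30°
  direction (0.8660, 0.5000); cell (4,3); t to first gridline: x 0.9238, y 1.4600 (then +1.1547 / +2.0000)
    (5,3) via x @ 0.9238
    (5,4) via y @ 1.4600
    (6,4) via x @ 2.0785
    (7,4) via x @ 3.2332  # hit
  → r_3 = 3.2332
beam 4: φ=270°, α=120°
  direction (-0.5000, 0.8660); cell (4,3); t to first gridline: x 0.4000, y 0.8429 (then +2.0000 / +1.1547)
    (3,3) via x @ 0.4000
    (3,4) via y @ 0.8429
    (3,5) via y @ 1.9976
    (2,5) via x @ 2.4000
    (2,6) via y @ 3.1523  # hit
  → r_4 = 3.1523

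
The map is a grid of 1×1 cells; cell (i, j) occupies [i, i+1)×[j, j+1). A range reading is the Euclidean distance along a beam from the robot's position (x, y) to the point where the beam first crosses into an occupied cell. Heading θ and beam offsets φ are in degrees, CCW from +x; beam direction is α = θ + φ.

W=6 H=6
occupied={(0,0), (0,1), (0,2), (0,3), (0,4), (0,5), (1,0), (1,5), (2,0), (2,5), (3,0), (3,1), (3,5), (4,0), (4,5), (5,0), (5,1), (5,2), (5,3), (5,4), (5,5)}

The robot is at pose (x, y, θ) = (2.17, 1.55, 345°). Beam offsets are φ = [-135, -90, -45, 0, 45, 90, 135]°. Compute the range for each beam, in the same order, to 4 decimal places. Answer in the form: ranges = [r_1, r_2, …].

beam 1: φ=-135°, α=210°
  dir = (cos 210°, sin 210°) = (-0.8660, -0.5000); from cell (2,1)
  next x-line at t=0.1963, next y-line at t=1.1000; Δt_x=1.1547, Δt_y=2.0000
    x: enter (1,1) at t=0.1963
    y: enter (1,0) at t=1.1000 ← occupied
  → r_1 = 1.1000
beam 2: φ=-90°, α=255°
  dir = (cos 255°, sin 255°) = (-0.2588, -0.9659); from cell (2,1)
  next x-line at t=0.6568, next y-line at t=0.5694; Δt_x=3.8637, Δt_y=1.0353
    y: enter (2,0) at t=0.5694 ← occupied
  → r_2 = 0.5694
beam 3: φ=-45°, α=300°
  dir = (cos 300°, sin 300°) = (0.5000, -0.8660); from cell (2,1)
  next x-line at t=1.6600, next y-line at t=0.6351; Δt_x=2.0000, Δt_y=1.1547
    y: enter (2,0) at t=0.6351 ← occupied
  → r_3 = 0.6351
beam 4: φ=0°, α=345°
  dir = (cos 345°, sin 345°) = (0.9659, -0.2588); from cell (2,1)
  next x-line at t=0.8593, next y-line at t=2.1250; Δt_x=1.0353, Δt_y=3.8637
    x: enter (3,1) at t=0.8593 ← occupied
  → r_4 = 0.8593
beam 5: φ=45°, α=30°
  dir = (cos 30°, sin 30°) = (0.8660, 0.5000); from cell (2,1)
  next x-line at t=0.9584, next y-line at t=0.9000; Δt_x=1.1547, Δt_y=2.0000
    y: enter (2,2) at t=0.9000
    x: enter (3,2) at t=0.9584
    x: enter (4,2) at t=2.1131
    y: enter (4,3) at t=2.9000
    x: enter (5,3) at t=3.2678 ← occupied
  → r_5 = 3.2678
beam 6: φ=90°, α=75°
  dir = (cos 75°, sin 75°) = (0.2588, 0.9659); from cell (2,1)
  next x-line at t=3.2069, next y-line at t=0.4659; Δt_x=3.8637, Δt_y=1.0353
    y: enter (2,2) at t=0.4659
    y: enter (2,3) at t=1.5012
    y: enter (2,4) at t=2.5364
    x: enter (3,4) at t=3.2069
    y: enter (3,5) at t=3.5717 ← occupied
  → r_6 = 3.5717
beam 7: φ=135°, α=120°
  dir = (cos 120°, sin 120°) = (-0.5000, 0.8660); from cell (2,1)
  next x-line at t=0.3400, next y-line at t=0.5196; Δt_x=2.0000, Δt_y=1.1547
    x: enter (1,1) at t=0.3400
    y: enter (1,2) at t=0.5196
    y: enter (1,3) at t=1.6743
    x: enter (0,3) at t=2.3400 ← occupied
  → r_7 = 2.3400

ranges = [1.1000, 0.5694, 0.6351, 0.8593, 3.2678, 3.5717, 2.3400]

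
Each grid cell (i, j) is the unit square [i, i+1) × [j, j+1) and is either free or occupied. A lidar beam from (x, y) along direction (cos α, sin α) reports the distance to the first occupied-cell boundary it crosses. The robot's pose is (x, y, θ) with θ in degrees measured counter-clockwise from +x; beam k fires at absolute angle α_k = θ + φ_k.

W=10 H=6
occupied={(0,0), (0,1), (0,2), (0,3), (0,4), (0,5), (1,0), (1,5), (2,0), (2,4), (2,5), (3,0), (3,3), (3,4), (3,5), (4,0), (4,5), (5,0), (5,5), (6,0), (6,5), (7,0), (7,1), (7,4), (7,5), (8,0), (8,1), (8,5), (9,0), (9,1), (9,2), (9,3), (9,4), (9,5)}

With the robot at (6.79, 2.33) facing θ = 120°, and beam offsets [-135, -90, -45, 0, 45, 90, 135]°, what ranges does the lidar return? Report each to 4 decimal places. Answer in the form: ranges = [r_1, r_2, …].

ranges = [1.2750, 2.5519, 1.7289, 3.0831, 2.8884, 2.6600, 1.3769]

beam 1: φ=-135°, α=345°
  direction (0.9659, -0.2588); cell (6,2); t to first gridline: x 0.2174, y 1.2750 (then +1.0353 / +3.8637)
    (7,2) via x @ 0.2174
    (8,2) via x @ 1.2527
    (8,1) via y @ 1.2750  # hit
  → r_1 = 1.2750
beam 2: φ=-90°, α=30°
  direction (0.8660, 0.5000); cell (6,2); t to first gridline: x 0.2425, y 1.3400 (then +1.1547 / +2.0000)
    (7,2) via x @ 0.2425
    (7,3) via y @ 1.3400
    (8,3) via x @ 1.3972
    (9,3) via x @ 2.5519  # hit
  → r_2 = 2.5519
beam 3: φ=-45°, α=75°
  direction (0.2588, 0.9659); cell (6,2); t to first gridline: x 0.8114, y 0.6936 (then +3.8637 / +1.0353)
    (6,3) via y @ 0.6936
    (7,3) via x @ 0.8114
    (7,4) via y @ 1.7289  # hit
  → r_3 = 1.7289
beam 4: φ=0°, α=120°
  direction (-0.5000, 0.8660); cell (6,2); t to first gridline: x 1.5800, y 0.7736 (then +2.0000 / +1.1547)
    (6,3) via y @ 0.7736
    (5,3) via x @ 1.5800
    (5,4) via y @ 1.9283
    (5,5) via y @ 3.0831  # hit
  → r_4 = 3.0831
beam 5: φ=45°, α=165°
  direction (-0.9659, 0.2588); cell (6,2); t to first gridline: x 0.8179, y 2.5887 (then +1.0353 / +3.8637)
    (5,2) via x @ 0.8179
    (4,2) via x @ 1.8531
    (4,3) via y @ 2.5887
    (3,3) via x @ 2.8884  # hit
  → r_5 = 2.8884
beam 6: φ=90°, α=210°
  direction (-0.8660, -0.5000); cell (6,2); t to first gridline: x 0.9122, y 0.6600 (then +1.1547 / +2.0000)
    (6,1) via y @ 0.6600
    (5,1) via x @ 0.9122
    (4,1) via x @ 2.0669
    (4,0) via y @ 2.6600  # hit
  → r_6 = 2.6600
beam 7: φ=135°, α=255°
  direction (-0.2588, -0.9659); cell (6,2); t to first gridline: x 3.0523, y 0.3416 (then +3.8637 / +1.0353)
    (6,1) via y @ 0.3416
    (6,0) via y @ 1.3769  # hit
  → r_7 = 1.3769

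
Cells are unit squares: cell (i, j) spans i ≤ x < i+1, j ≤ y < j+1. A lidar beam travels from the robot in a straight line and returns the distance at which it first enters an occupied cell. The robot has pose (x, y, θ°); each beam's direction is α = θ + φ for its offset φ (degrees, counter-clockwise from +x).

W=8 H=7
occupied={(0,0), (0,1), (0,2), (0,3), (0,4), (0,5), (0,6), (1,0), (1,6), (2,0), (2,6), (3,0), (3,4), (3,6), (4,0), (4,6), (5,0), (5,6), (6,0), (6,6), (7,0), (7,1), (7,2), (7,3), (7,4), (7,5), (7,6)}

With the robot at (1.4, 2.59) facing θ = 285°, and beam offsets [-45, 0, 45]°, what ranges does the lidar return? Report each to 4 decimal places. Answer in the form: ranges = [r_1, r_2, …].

beam 1: φ=-45°, α=240°
  d=(-0.5000,-0.8660)  start (1,2)  tX=0.8000 tY=0.6813  stride 1/|dx|=2.0000 1/|dy|=1.1547
    cross y-line → (1,1), t=0.6813
    cross x-line → (0,1), t=0.8000 (wall)
  → r_1 = 0.8000
beam 2: φ=0°, α=285°
  d=(0.2588,-0.9659)  start (1,2)  tX=2.3182 tY=0.6108  stride 1/|dx|=3.8637 1/|dy|=1.0353
    cross y-line → (1,1), t=0.6108
    cross y-line → (1,0), t=1.6461 (wall)
  → r_2 = 1.6461
beam 3: φ=45°, α=330°
  d=(0.8660,-0.5000)  start (1,2)  tX=0.6928 tY=1.1800  stride 1/|dx|=1.1547 1/|dy|=2.0000
    cross x-line → (2,2), t=0.6928
    cross y-line → (2,1), t=1.1800
    cross x-line → (3,1), t=1.8475
    cross x-line → (4,1), t=3.0022
    cross y-line → (4,0), t=3.1800 (wall)
  → r_3 = 3.1800

ranges = [0.8000, 1.6461, 3.1800]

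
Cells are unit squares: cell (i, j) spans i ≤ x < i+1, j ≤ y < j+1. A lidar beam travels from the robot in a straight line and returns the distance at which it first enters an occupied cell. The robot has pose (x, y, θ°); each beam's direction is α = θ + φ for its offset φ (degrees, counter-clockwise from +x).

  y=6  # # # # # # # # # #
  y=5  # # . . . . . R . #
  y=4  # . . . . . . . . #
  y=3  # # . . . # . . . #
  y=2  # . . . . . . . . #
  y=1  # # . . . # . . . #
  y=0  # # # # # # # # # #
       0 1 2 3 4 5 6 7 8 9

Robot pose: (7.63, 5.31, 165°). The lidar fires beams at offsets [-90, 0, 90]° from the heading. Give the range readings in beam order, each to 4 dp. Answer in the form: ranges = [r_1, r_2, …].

beam 1: φ=-90°, α=75°
  direction (0.2588, 0.9659); cell (7,5); t to first gridline: x 1.4296, y 0.7143 (then +3.8637 / +1.0353)
    (7,6) via y @ 0.7143  # hit
  → r_1 = 0.7143
beam 2: φ=0°, α=165°
  direction (-0.9659, 0.2588); cell (7,5); t to first gridline: x 0.6522, y 2.6660 (then +1.0353 / +3.8637)
    (6,5) via x @ 0.6522
    (5,5) via x @ 1.6875
    (5,6) via y @ 2.6660  # hit
  → r_2 = 2.6660
beam 3: φ=90°, α=255°
  direction (-0.2588, -0.9659); cell (7,5); t to first gridline: x 2.4341, y 0.3209 (then +3.8637 / +1.0353)
    (7,4) via y @ 0.3209
    (7,3) via y @ 1.3562
    (7,2) via y @ 2.3915
    (6,2) via x @ 2.4341
    (6,1) via y @ 3.4268
    (6,0) via y @ 4.4620  # hit
  → r_3 = 4.4620

ranges = [0.7143, 2.6660, 4.4620]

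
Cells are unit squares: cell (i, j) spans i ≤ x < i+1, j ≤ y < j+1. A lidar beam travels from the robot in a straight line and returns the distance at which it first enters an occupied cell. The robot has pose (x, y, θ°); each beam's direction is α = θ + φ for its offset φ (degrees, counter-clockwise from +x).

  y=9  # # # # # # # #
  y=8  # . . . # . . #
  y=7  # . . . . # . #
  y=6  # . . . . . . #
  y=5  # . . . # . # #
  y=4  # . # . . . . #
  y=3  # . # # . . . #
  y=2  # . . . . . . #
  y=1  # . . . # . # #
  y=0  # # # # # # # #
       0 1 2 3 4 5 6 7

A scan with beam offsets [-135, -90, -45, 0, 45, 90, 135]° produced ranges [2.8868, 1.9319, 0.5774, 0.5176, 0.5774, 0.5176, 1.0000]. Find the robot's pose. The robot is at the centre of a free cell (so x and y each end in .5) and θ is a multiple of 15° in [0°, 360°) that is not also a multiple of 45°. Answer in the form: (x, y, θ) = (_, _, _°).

(x, y, θ) = (6.5, 2.5, 285°)

Enumerate (i+0.5, j+0.5, θ) over the 39 free cells and 16 admissible headings. For each, cast all 7 beams and compare to the given ranges.
  (5.5, 1.5, 150°): beam 1 = 0.5176 ≠ 2.8868 ✗
  (1.5, 1.5, 60°): beam 1 = 0.5176 ≠ 2.8868 ✗
  (1.5, 3.5, 255°): beam 1 = 1.0000 ≠ 2.8868 ✗
  (4.5, 7.5, 30°): beam 1 = 1.5529 ≠ 2.8868 ✗
  …
  (6.5, 2.5, 285°): r_1=2.8868, r_2=1.9319, r_3=0.5774, r_4=0.5176, r_5=0.5774, r_6=0.5176, r_7=1.0000 — all match ✓
Unique over the lattice → pose = (6.5, 2.5, 285°).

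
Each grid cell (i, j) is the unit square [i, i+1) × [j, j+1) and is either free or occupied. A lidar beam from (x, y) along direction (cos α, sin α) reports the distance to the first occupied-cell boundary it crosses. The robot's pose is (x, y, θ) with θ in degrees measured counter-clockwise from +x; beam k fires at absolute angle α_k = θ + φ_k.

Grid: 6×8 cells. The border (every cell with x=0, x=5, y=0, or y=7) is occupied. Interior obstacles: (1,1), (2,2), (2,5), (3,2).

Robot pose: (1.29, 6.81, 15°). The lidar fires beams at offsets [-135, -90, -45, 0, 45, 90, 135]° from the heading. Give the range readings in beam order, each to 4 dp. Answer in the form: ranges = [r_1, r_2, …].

beam 1: φ=-135°, α=240°
  d=(-0.5000,-0.8660)  start (1,6)  tX=0.5800 tY=0.9353  stride 1/|dx|=2.0000 1/|dy|=1.1547
    cross x-line → (0,6), t=0.5800 (wall)
  → r_1 = 0.5800
beam 2: φ=-90°, α=285°
  d=(0.2588,-0.9659)  start (1,6)  tX=2.7432 tY=0.8386  stride 1/|dx|=3.8637 1/|dy|=1.0353
    cross y-line → (1,5), t=0.8386
    cross y-line → (1,4), t=1.8738
    cross x-line → (2,4), t=2.7432
    cross y-line → (2,3), t=2.9091
    cross y-line → (2,2), t=3.9444 (wall)
  → r_2 = 3.9444
beam 3: φ=-45°, α=330°
  d=(0.8660,-0.5000)  start (1,6)  tX=0.8198 tY=1.6200  stride 1/|dx|=1.1547 1/|dy|=2.0000
    cross x-line → (2,6), t=0.8198
    cross y-line → (2,5), t=1.6200 (wall)
  → r_3 = 1.6200
beam 4: φ=0°, α=15°
  d=(0.9659,0.2588)  start (1,6)  tX=0.7350 tY=0.7341  stride 1/|dx|=1.0353 1/|dy|=3.8637
    cross y-line → (1,7), t=0.7341 (wall)
  → r_4 = 0.7341
beam 5: φ=45°, α=60°
  d=(0.5000,0.8660)  start (1,6)  tX=1.4200 tY=0.2194  stride 1/|dx|=2.0000 1/|dy|=1.1547
    cross y-line → (1,7), t=0.2194 (wall)
  → r_5 = 0.2194
beam 6: φ=90°, α=105°
  d=(-0.2588,0.9659)  start (1,6)  tX=1.1205 tY=0.1967  stride 1/|dx|=3.8637 1/|dy|=1.0353
    cross y-line → (1,7), t=0.1967 (wall)
  → r_6 = 0.1967
beam 7: φ=135°, α=150°
  d=(-0.8660,0.5000)  start (1,6)  tX=0.3349 tY=0.3800  stride 1/|dx|=1.1547 1/|dy|=2.0000
    cross x-line → (0,6), t=0.3349 (wall)
  → r_7 = 0.3349

ranges = [0.5800, 3.9444, 1.6200, 0.7341, 0.2194, 0.1967, 0.3349]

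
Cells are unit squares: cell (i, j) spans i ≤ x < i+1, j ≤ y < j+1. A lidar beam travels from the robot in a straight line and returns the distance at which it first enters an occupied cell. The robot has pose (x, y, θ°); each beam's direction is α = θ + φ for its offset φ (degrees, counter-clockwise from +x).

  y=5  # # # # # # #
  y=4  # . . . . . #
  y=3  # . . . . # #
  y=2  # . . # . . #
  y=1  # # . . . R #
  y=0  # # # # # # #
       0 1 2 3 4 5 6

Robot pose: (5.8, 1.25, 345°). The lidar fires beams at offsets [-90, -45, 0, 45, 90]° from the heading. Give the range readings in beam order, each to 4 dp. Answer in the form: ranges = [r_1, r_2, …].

beam 1: φ=-90°, α=255°
  d=(-0.2588,-0.9659)  start (5,1)  tX=3.0910 tY=0.2588  stride 1/|dx|=3.8637 1/|dy|=1.0353
    cross y-line → (5,0), t=0.2588 (wall)
  → r_1 = 0.2588
beam 2: φ=-45°, α=300°
  d=(0.5000,-0.8660)  start (5,1)  tX=0.4000 tY=0.2887  stride 1/|dx|=2.0000 1/|dy|=1.1547
    cross y-line → (5,0), t=0.2887 (wall)
  → r_2 = 0.2887
beam 3: φ=0°, α=345°
  d=(0.9659,-0.2588)  start (5,1)  tX=0.2071 tY=0.9659  stride 1/|dx|=1.0353 1/|dy|=3.8637
    cross x-line → (6,1), t=0.2071 (wall)
  → r_3 = 0.2071
beam 4: φ=45°, α=30°
  d=(0.8660,0.5000)  start (5,1)  tX=0.2309 tY=1.5000  stride 1/|dx|=1.1547 1/|dy|=2.0000
    cross x-line → (6,1), t=0.2309 (wall)
  → r_4 = 0.2309
beam 5: φ=90°, α=75°
  d=(0.2588,0.9659)  start (5,1)  tX=0.7727 tY=0.7765  stride 1/|dx|=3.8637 1/|dy|=1.0353
    cross x-line → (6,1), t=0.7727 (wall)
  → r_5 = 0.7727

ranges = [0.2588, 0.2887, 0.2071, 0.2309, 0.7727]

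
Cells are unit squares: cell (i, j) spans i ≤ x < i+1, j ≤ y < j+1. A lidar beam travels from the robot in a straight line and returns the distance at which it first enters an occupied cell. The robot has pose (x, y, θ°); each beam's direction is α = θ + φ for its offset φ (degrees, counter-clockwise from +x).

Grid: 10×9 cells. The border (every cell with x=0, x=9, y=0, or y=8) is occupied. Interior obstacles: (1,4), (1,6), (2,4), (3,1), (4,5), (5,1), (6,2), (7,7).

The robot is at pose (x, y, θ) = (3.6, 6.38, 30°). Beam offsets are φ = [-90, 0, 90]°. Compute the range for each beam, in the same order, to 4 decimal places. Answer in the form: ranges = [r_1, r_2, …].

ranges = [0.8000, 3.2400, 1.8706]

beam 1: φ=-90°, α=300°
  dir = (cos 300°, sin 300°) = (0.5000, -0.8660); from cell (3,6)
  next x-line at t=0.8000, next y-line at t=0.4388; Δt_x=2.0000, Δt_y=1.1547
    y: enter (3,5) at t=0.4388
    x: enter (4,5) at t=0.8000 ← occupied
  → r_1 = 0.8000
beam 2: φ=0°, α=30°
  dir = (cos 30°, sin 30°) = (0.8660, 0.5000); from cell (3,6)
  next x-line at t=0.4619, next y-line at t=1.2400; Δt_x=1.1547, Δt_y=2.0000
    x: enter (4,6) at t=0.4619
    y: enter (4,7) at t=1.2400
    x: enter (5,7) at t=1.6166
    x: enter (6,7) at t=2.7713
    y: enter (6,8) at t=3.2400 ← occupied
  → r_2 = 3.2400
beam 3: φ=90°, α=120°
  dir = (cos 120°, sin 120°) = (-0.5000, 0.8660); from cell (3,6)
  next x-line at t=1.2000, next y-line at t=0.7159; Δt_x=2.0000, Δt_y=1.1547
    y: enter (3,7) at t=0.7159
    x: enter (2,7) at t=1.2000
    y: enter (2,8) at t=1.8706 ← occupied
  → r_3 = 1.8706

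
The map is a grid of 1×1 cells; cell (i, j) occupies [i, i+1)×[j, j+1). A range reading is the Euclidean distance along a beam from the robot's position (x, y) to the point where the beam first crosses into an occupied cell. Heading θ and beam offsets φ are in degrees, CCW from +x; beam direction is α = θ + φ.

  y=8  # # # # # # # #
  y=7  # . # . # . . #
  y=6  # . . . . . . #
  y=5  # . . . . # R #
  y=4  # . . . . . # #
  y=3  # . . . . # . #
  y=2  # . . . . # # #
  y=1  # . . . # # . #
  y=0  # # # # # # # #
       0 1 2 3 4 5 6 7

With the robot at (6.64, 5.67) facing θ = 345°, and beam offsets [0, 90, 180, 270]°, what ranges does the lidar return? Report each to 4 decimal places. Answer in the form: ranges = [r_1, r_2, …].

beam 1: φ=0°, α=345°
  direction (0.9659, -0.2588); cell (6,5); t to first gridline: x 0.3727, y 2.5887 (then +1.0353 / +3.8637)
    (7,5) via x @ 0.3727  # hit
  → r_1 = 0.3727
beam 2: φ=90°, α=75°
  direction (0.2588, 0.9659); cell (6,5); t to first gridline: x 1.3909, y 0.3416 (then +3.8637 / +1.0353)
    (6,6) via y @ 0.3416
    (6,7) via y @ 1.3769
    (7,7) via x @ 1.3909  # hit
  → r_2 = 1.3909
beam 3: φ=180°, α=165°
  direction (-0.9659, 0.2588); cell (6,5); t to first gridline: x 0.6626, y 1.2750 (then +1.0353 / +3.8637)
    (5,5) via x @ 0.6626  # hit
  → r_3 = 0.6626
beam 4: φ=270°, α=255°
  direction (-0.2588, -0.9659); cell (6,5); t to first gridline: x 2.4728, y 0.6936 (then +3.8637 / +1.0353)
    (6,4) via y @ 0.6936  # hit
  → r_4 = 0.6936

ranges = [0.3727, 1.3909, 0.6626, 0.6936]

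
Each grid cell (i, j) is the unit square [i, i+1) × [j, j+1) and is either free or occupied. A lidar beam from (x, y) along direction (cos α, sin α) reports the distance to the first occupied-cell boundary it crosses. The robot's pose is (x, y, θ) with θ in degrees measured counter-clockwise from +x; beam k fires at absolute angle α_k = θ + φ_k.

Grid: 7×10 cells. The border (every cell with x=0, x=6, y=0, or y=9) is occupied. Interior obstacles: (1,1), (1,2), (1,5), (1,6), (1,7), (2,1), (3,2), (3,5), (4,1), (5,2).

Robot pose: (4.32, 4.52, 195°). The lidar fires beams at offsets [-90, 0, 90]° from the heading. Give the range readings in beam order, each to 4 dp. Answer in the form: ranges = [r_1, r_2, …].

beam 1: φ=-90°, α=105°
  cosα=-0.2588 sinα=0.9659 | (4,4) | tMaxX 1.2364 tMaxY 0.4969 | tΔX 3.8637 tΔY 1.0353
    t=0.4969 [y] (4,5)
    t=1.2364 [x] (3,5) — stop
  → r_1 = 1.2364
beam 2: φ=0°, α=195°
  cosα=-0.9659 sinα=-0.2588 | (4,4) | tMaxX 0.3313 tMaxY 2.0091 | tΔX 1.0353 tΔY 3.8637
    t=0.3313 [x] (3,4)
    t=1.3666 [x] (2,4)
    t=2.0091 [y] (2,3)
    t=2.4018 [x] (1,3)
    t=3.4371 [x] (0,3) — stop
  → r_2 = 3.4371
beam 3: φ=90°, α=285°
  cosα=0.2588 sinα=-0.9659 | (4,4) | tMaxX 2.6273 tMaxY 0.5383 | tΔX 3.8637 tΔY 1.0353
    t=0.5383 [y] (4,3)
    t=1.5736 [y] (4,2)
    t=2.6089 [y] (4,1) — stop
  → r_3 = 2.6089

ranges = [1.2364, 3.4371, 2.6089]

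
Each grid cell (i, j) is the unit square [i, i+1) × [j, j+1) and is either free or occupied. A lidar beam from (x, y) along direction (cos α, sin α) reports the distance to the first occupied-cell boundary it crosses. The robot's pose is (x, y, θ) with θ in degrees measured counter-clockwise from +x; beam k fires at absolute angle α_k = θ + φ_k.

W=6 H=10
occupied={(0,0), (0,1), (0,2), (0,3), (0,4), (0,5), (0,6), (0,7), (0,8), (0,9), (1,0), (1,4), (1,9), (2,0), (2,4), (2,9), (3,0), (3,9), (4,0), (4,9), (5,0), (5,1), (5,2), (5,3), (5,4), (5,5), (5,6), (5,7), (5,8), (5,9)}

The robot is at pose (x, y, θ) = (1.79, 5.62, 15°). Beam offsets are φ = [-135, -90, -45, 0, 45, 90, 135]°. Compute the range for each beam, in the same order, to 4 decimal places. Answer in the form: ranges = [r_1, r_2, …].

beam 1: φ=-135°, α=240°
  direction (-0.5000, -0.8660); cell (1,5); t to first gridline: x 1.5800, y 0.7159 (then +2.0000 / +1.1547)
    (1,4) via y @ 0.7159  # hit
  → r_1 = 0.7159
beam 2: φ=-90°, α=285°
  direction (0.2588, -0.9659); cell (1,5); t to first gridline: x 0.8114, y 0.6419 (then +3.8637 / +1.0353)
    (1,4) via y @ 0.6419  # hit
  → r_2 = 0.6419
beam 3: φ=-45°, α=330°
  direction (0.8660, -0.5000); cell (1,5); t to first gridline: x 0.2425, y 1.2400 (then +1.1547 / +2.0000)
    (2,5) via x @ 0.2425
    (2,4) via y @ 1.2400  # hit
  → r_3 = 1.2400
beam 4: φ=0°, α=15°
  direction (0.9659, 0.2588); cell (1,5); t to first gridline: x 0.2174, y 1.4682 (then +1.0353 / +3.8637)
    (2,5) via x @ 0.2174
    (3,5) via x @ 1.2527
    (3,6) via y @ 1.4682
    (4,6) via x @ 2.2880
    (5,6) via x @ 3.3232  # hit
  → r_4 = 3.3232
beam 5: φ=45°, α=60°
  direction (0.5000, 0.8660); cell (1,5); t to first gridline: x 0.4200, y 0.4388 (then +2.0000 / +1.1547)
    (2,5) via x @ 0.4200
    (2,6) via y @ 0.4388
    (2,7) via y @ 1.5935
    (3,7) via x @ 2.4200
    (3,8) via y @ 2.7482
    (3,9) via y @ 3.9029  # hit
  → r_5 = 3.9029
beam 6: φ=90°, α=105°
  direction (-0.2588, 0.9659); cell (1,5); t to first gridline: x 3.0523, y 0.3934 (then +3.8637 / +1.0353)
    (1,6) via y @ 0.3934
    (1,7) via y @ 1.4287
    (1,8) via y @ 2.4640
    (0,8) via x @ 3.0523  # hit
  → r_6 = 3.0523
beam 7: φ=135°, α=150°
  direction (-0.8660, 0.5000); cell (1,5); t to first gridline: x 0.9122, y 0.7600 (then +1.1547 / +2.0000)
    (1,6) via y @ 0.7600
    (0,6) via x @ 0.9122  # hit
  → r_7 = 0.9122

ranges = [0.7159, 0.6419, 1.2400, 3.3232, 3.9029, 3.0523, 0.9122]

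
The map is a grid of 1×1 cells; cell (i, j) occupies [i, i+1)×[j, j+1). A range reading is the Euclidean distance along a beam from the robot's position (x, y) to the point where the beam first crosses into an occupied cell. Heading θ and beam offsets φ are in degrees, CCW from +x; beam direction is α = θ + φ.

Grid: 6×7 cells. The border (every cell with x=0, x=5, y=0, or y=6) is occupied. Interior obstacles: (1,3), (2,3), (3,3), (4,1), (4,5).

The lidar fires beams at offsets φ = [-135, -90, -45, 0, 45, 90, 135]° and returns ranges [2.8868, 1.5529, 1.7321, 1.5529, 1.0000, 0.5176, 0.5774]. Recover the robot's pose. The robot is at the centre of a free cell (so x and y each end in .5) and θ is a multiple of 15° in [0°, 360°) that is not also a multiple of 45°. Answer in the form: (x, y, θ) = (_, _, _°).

Enumerate (i+0.5, j+0.5, θ) over the 15 free cells and 16 admissible headings. For each, cast all 7 beams and compare to the given ranges.
  (1.5, 5.5, 60°): beam 1 = 1.5529 ≠ 2.8868 ✗
  (1.5, 4.5, 255°): beam 1 = 1.0000 ≠ 2.8868 ✗
  (4.5, 2.5, 195°): beam 1 = 1.0000 ≠ 2.8868 ✗
  (4.5, 3.5, 255°): beam 2 = 0.5176 ≠ 1.5529 ✗
  …
  (2.5, 1.5, 165°): r_1=2.8868, r_2=1.5529, r_3=1.7321, r_4=1.5529, r_5=1.0000, r_6=0.5176, r_7=0.5774 — all match ✓
No second candidate reproduces the full scan.

(x, y, θ) = (2.5, 1.5, 165°)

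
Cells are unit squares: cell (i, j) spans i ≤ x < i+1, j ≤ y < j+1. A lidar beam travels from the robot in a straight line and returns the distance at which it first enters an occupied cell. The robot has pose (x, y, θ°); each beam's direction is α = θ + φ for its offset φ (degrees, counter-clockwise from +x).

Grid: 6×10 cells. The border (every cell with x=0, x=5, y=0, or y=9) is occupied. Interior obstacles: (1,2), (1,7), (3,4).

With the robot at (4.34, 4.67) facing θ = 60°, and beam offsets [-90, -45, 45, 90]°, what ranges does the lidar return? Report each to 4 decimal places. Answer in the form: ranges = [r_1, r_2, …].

beam 1: φ=-90°, α=330°
  direction (0.8660, -0.5000); cell (4,4); t to first gridline: x 0.7621, y 1.3400 (then +1.1547 / +2.0000)
    (5,4) via x @ 0.7621  # hit
  → r_1 = 0.7621
beam 2: φ=-45°, α=15°
  direction (0.9659, 0.2588); cell (4,4); t to first gridline: x 0.6833, y 1.2750 (then +1.0353 / +3.8637)
    (5,4) via x @ 0.6833  # hit
  → r_2 = 0.6833
beam 3: φ=45°, α=105°
  direction (-0.2588, 0.9659); cell (4,4); t to first gridline: x 1.3137, y 0.3416 (then +3.8637 / +1.0353)
    (4,5) via y @ 0.3416
    (3,5) via x @ 1.3137
    (3,6) via y @ 1.3769
    (3,7) via y @ 2.4122
    (3,8) via y @ 3.4475
    (3,9) via y @ 4.4827  # hit
  → r_3 = 4.4827
beam 4: φ=90°, α=150°
  direction (-0.8660, 0.5000); cell (4,4); t to first gridline: x 0.3926, y 0.6600 (then +1.1547 / +2.0000)
    (3,4) via x @ 0.3926  # hit
  → r_4 = 0.3926

ranges = [0.7621, 0.6833, 4.4827, 0.3926]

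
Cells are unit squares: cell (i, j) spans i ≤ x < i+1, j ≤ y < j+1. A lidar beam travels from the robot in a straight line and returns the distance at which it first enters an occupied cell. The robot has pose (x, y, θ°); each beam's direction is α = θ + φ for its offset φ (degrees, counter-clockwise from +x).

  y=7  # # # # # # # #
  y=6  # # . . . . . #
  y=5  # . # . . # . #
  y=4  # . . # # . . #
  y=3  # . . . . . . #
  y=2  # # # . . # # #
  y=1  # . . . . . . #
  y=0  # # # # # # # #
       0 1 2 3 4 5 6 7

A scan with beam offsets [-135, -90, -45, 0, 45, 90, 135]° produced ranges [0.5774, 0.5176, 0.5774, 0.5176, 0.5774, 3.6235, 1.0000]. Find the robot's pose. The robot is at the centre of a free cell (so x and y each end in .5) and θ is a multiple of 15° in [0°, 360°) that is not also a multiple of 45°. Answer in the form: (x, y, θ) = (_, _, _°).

Candidates: 27 free-cell centres × 16 headings = 432 poses. Raycast each; keep the one whose scan matches to 4 dp.
  (4.5, 1.5, 120°): beam 1 = 1.9319 ≠ 0.5774 ✗
  (2.5, 1.5, 195°): beam 3 = 1.0000 ≠ 0.5774 ✗
  (5.5, 1.5, 75°): beam 2 = 1.5529 ≠ 0.5176 ✗
  (2.5, 6.5, 165°): beam 1 = 1.0000 ≠ 0.5774 ✗
  …
  (6.5, 1.5, 75°): r_1=0.5774, r_2=0.5176, r_3=0.5774, r_4=0.5176, r_5=0.5774, r_6=3.6235, r_7=1.0000 — all match ✓
Only this pose fits every beam.

(x, y, θ) = (6.5, 1.5, 75°)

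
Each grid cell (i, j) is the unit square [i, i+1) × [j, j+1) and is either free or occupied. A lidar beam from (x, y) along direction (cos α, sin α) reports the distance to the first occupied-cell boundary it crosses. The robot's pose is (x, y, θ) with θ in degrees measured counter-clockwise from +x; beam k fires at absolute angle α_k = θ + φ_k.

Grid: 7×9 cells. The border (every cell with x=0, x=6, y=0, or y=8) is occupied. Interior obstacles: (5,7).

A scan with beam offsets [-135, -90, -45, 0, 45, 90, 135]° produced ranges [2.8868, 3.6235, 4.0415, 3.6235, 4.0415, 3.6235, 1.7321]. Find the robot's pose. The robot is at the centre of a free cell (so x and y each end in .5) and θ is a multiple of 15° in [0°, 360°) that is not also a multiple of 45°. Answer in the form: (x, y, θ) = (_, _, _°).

(x, y, θ) = (4.5, 4.5, 195°)

Enumerate (i+0.5, j+0.5, θ) over the 34 free cells and 16 admissible headings. For each, cast all 7 beams and compare to the given ranges.
  (3.5, 7.5, 120°): beam 1 = 1.5529 ≠ 2.8868 ✗
  (2.5, 3.5, 15°): beam 2 = 2.5882 ≠ 3.6235 ✗
  (4.5, 5.5, 285°): beam 1 = 4.0415 ≠ 2.8868 ✗
  (2.5, 1.5, 120°): beam 1 = 1.9319 ≠ 2.8868 ✗
  (5.5, 6.5, 255°): beam 1 = 0.5774 ≠ 2.8868 ✗
  …
  (4.5, 4.5, 195°): r_1=2.8868, r_2=3.6235, r_3=4.0415, r_4=3.6235, r_5=4.0415, r_6=3.6235, r_7=1.7321 — all match ✓
No second candidate reproduces the full scan.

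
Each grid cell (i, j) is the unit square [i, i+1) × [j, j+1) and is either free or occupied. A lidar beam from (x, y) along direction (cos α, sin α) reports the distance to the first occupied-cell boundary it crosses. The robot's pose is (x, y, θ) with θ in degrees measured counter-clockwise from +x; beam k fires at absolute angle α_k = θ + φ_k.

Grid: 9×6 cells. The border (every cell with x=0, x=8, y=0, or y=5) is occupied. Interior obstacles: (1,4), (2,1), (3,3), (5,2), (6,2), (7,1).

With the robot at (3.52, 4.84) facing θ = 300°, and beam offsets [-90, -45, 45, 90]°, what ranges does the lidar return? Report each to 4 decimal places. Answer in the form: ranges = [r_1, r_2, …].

ranges = [2.9098, 0.8696, 4.6380, 0.3200]

beam 1: φ=-90°, α=210°
  direction (-0.8660, -0.5000); cell (3,4); t to first gridline: x 0.6004, y 1.6800 (then +1.1547 / +2.0000)
    (2,4) via x @ 0.6004
    (2,3) via y @ 1.6800
    (1,3) via x @ 1.7551
    (0,3) via x @ 2.9098  # hit
  → r_1 = 2.9098
beam 2: φ=-45°, α=255°
  direction (-0.2588, -0.9659); cell (3,4); t to first gridline: x 2.0091, y 0.8696 (then +3.8637 / +1.0353)
    (3,3) via y @ 0.8696  # hit
  → r_2 = 0.8696
beam 3: φ=45°, α=345°
  direction (0.9659, -0.2588); cell (3,4); t to first gridline: x 0.4969, y 3.2455 (then +1.0353 / +3.8637)
    (4,4) via x @ 0.4969
    (5,4) via x @ 1.5322
    (6,4) via x @ 2.5675
    (6,3) via y @ 3.2455
    (7,3) via x @ 3.6028
    (8,3) via x @ 4.6380  # hit
  → r_3 = 4.6380
beam 4: φ=90°, α=30°
  direction (0.8660, 0.5000); cell (3,4); t to first gridline: x 0.5543, y 0.3200 (then +1.1547 / +2.0000)
    (3,5) via y @ 0.3200  # hit
  → r_4 = 0.3200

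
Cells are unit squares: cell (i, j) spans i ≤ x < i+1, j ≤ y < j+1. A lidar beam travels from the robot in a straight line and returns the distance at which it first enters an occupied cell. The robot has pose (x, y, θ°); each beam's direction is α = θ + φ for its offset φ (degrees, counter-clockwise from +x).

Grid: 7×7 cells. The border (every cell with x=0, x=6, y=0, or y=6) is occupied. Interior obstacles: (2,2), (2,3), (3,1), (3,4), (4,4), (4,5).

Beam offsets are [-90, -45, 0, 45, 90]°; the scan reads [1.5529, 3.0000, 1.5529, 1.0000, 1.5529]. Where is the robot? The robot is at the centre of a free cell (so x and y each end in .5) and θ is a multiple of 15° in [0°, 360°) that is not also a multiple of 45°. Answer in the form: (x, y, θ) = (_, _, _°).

Candidates: 19 free-cell centres × 16 headings = 304 poses. Raycast each; keep the one whose scan matches to 4 dp.
  (2.5, 4.5, 75°): beam 1 = 0.5176 ≠ 1.5529 ✗
  (2.5, 5.5, 255°): beam 2 = 1.7321 ≠ 3.0000 ✗
  (5.5, 3.5, 345°): beam 1 = 2.5882 ≠ 1.5529 ✗
  …
  (2.5, 5.5, 285°): r_1=1.5529, r_2=3.0000, r_3=1.5529, r_4=1.0000, r_5=1.5529 — all match ✓
Only this pose fits every beam.

(x, y, θ) = (2.5, 5.5, 285°)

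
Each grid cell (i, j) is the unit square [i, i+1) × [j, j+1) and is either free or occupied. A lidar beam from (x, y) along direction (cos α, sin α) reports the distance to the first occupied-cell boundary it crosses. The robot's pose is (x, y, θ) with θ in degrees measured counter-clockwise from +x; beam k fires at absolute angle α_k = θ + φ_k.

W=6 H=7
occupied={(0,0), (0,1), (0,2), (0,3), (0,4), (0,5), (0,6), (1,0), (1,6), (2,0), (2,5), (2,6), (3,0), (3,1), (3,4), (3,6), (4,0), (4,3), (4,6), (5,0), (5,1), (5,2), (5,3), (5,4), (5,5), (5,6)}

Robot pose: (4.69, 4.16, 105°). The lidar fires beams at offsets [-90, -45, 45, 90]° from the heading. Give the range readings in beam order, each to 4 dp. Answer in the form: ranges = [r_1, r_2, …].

ranges = [0.3209, 0.6200, 0.7967, 0.6182]

beam 1: φ=-90°, α=15°
  direction (0.9659, 0.2588); cell (4,4); t to first gridline: x 0.3209, y 3.2455 (then +1.0353 / +3.8637)
    (5,4) via x @ 0.3209  # hit
  → r_1 = 0.3209
beam 2: φ=-45°, α=60°
  direction (0.5000, 0.8660); cell (4,4); t to first gridline: x 0.6200, y 0.9699 (then +2.0000 / +1.1547)
    (5,4) via x @ 0.6200  # hit
  → r_2 = 0.6200
beam 3: φ=45°, α=150°
  direction (-0.8660, 0.5000); cell (4,4); t to first gridline: x 0.7967, y 1.6800 (then +1.1547 / +2.0000)
    (3,4) via x @ 0.7967  # hit
  → r_3 = 0.7967
beam 4: φ=90°, α=195°
  direction (-0.9659, -0.2588); cell (4,4); t to first gridline: x 0.7143, y 0.6182 (then +1.0353 / +3.8637)
    (4,3) via y @ 0.6182  # hit
  → r_4 = 0.6182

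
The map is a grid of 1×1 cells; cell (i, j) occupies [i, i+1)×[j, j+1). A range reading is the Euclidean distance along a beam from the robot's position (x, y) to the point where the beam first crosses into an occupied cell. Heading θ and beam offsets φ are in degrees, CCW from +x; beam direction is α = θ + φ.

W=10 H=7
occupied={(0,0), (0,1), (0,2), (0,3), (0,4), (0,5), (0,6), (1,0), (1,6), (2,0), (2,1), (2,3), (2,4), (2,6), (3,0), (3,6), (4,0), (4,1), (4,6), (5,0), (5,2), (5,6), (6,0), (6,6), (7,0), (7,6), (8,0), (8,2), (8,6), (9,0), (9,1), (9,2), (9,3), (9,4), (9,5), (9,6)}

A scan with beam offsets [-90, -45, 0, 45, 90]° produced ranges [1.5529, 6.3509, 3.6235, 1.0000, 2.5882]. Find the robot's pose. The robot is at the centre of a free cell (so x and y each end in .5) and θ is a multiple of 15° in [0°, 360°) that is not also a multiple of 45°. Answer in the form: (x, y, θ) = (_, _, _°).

(x, y, θ) = (3.5, 2.5, 75°)

Candidates: 34 free-cell centres × 16 headings = 544 poses. Raycast each; keep the one whose scan matches to 4 dp.
  (7.5, 3.5, 345°): beam 1 = 2.5882 ≠ 1.5529 ✗
  (2.5, 2.5, 15°): beam 1 = 0.5176 ≠ 1.5529 ✗
  (1.5, 3.5, 120°): beam 1 = 0.5774 ≠ 1.5529 ✗
  (5.5, 3.5, 285°): beam 1 = 4.6587 ≠ 1.5529 ✗
  (4.5, 4.5, 285°): beam 2 = 3.0000 ≠ 6.3509 ✗
  …
  (3.5, 2.5, 75°): r_1=1.5529, r_2=6.3509, r_3=3.6235, r_4=1.0000, r_5=2.5882 — all match ✓
No second candidate reproduces the full scan.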